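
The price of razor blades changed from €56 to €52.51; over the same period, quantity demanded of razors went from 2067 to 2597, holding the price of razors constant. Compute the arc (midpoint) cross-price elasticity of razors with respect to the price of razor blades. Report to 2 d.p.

ΔQ_A = 2597 − 2067 = 530; ΔP_B = 52.51 − 56 = -3.49.
Midpoints: Q̄_A = 2332.0, P̄_B = 54.25.
ε = (ΔQ_A/Q̄_A)/(ΔP_B/P̄_B) = (530/2332.0)/(-3.49/54.25) ≈ -3.53.

-3.53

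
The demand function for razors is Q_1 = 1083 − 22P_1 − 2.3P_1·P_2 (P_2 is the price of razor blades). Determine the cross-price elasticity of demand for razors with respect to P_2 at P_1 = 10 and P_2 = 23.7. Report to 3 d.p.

At P_1 = 10 and P_2 = 23.7: Q_1 = 317.9.
∂Q_1/∂P_2 = -2.3P_1 = -2.3(10) = -23.0000.
ε = (∂Q_1/∂P_2)(P_2/Q_1) = -23.0000 × (23.7/317.9) ≈ -1.715.

-1.715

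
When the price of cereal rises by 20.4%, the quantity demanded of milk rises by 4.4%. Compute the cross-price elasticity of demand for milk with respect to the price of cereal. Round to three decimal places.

0.216

ε = (%ΔQ of milk) / (%ΔP of cereal) = (4.4%) / (20.4%) ≈ 0.216.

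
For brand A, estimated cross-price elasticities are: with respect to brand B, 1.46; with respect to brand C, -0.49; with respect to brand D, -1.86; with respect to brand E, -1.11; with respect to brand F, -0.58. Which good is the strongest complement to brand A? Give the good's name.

brand D

Complements have ε < 0. The most negative value is -1.86 (brand D).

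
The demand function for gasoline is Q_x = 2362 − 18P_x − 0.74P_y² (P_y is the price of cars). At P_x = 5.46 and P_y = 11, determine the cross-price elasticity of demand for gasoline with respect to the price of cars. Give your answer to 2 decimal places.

At P_x = 5.46 and P_y = 11: Q_x = 2174.18.
∂Q_x/∂P_y = -1.48P_y = -1.48(11) = -16.2800.
ε = (∂Q_x/∂P_y)(P_y/Q_x) = -16.2800 × (11/2174.18) ≈ -0.08.
ε < 0: complements.

-0.08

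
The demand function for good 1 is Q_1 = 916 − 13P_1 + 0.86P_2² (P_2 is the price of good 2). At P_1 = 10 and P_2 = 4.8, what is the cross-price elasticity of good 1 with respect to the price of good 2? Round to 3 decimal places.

At P_1 = 10 and P_2 = 4.8: Q_1 = 805.814.
∂Q_1/∂P_2 = 1.72P_2 = 1.72(4.8) = 8.2560.
ε = (∂Q_1/∂P_2)(P_2/Q_1) = 8.2560 × (4.8/805.814) ≈ 0.049.
ε > 0: substitutes.

0.049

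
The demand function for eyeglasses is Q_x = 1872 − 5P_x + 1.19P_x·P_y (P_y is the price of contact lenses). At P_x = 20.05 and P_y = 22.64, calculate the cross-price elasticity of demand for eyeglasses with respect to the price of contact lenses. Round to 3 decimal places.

At P_x = 20.05 and P_y = 22.64: Q_x = 2311.929.
∂Q_x/∂P_y = 1.19P_x = 1.19(20.05) = 23.8595.
ε = (∂Q_x/∂P_y)(P_y/Q_x) = 23.8595 × (22.64/2311.929) ≈ 0.234.

0.234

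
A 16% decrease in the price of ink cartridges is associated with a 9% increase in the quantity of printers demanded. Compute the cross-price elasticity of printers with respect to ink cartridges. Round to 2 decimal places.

ε = (%ΔQ of printers) / (%ΔP of ink cartridges) = (9%) / (-16%) ≈ -0.56.
Negative cross-price elasticity: complements.

-0.56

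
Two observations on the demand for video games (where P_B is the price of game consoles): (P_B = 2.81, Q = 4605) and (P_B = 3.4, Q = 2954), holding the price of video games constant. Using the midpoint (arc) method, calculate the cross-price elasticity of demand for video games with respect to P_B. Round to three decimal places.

-2.299

ΔQ_A = 2954 − 4605 = -1651; ΔP_B = 3.4 − 2.81 = 0.59.
Midpoints: Q̄_A = 3779.5, P̄_B = 3.10.
ε = (ΔQ_A/Q̄_A)/(ΔP_B/P̄_B) = (-1651/3779.5)/(0.59/3.10) ≈ -2.299.
ε < 0: video games and game consoles are complements.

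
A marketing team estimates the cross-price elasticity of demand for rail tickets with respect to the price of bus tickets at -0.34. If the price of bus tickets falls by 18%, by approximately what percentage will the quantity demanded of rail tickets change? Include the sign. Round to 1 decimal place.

%ΔQ ≈ ε × %ΔP of bus tickets = -0.34 × (-18%) = 6.1%.
Demand for rail tickets rises by about 6.1%.

6.1%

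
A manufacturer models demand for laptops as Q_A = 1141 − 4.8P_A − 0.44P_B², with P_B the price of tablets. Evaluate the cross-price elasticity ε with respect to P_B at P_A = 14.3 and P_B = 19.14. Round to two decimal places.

-0.35

At P_A = 14.3 and P_B = 19.14: Q_A = 911.171.
∂Q_A/∂P_B = -0.88P_B = -0.88(19.14) = -16.8432.
ε = (∂Q_A/∂P_B)(P_B/Q_A) = -16.8432 × (19.14/911.171) ≈ -0.35.
ε < 0: complements.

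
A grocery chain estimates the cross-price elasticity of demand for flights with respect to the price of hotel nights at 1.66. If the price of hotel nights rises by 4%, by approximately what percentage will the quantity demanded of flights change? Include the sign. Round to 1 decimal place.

6.6%

%ΔQ ≈ ε × %ΔP of hotel nights = 1.66 × (4%) = 6.6%.
Demand for flights rises by about 6.6%.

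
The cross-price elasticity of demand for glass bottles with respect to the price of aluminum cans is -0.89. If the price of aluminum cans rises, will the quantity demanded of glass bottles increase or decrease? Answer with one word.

decrease

ε < 0 and the price of aluminum cans rises, so the quantity of glass bottles moves in the opposite direction: it decreases.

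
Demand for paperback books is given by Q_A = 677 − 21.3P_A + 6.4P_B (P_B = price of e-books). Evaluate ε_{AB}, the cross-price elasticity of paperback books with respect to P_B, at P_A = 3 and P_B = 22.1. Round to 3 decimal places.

At P_A = 3 and P_B = 22.1: Q_A = 754.54.
∂Q_A/∂P_B = 6.4.
ε = (∂Q_A/∂P_B)(P_B/Q_A) = 6.4 × (22.1/754.54) ≈ 0.187.

0.187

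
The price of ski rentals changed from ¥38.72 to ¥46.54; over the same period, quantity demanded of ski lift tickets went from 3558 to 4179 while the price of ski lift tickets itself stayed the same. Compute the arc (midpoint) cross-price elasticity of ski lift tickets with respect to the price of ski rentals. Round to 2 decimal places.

ΔQ_A = 4179 − 3558 = 621; ΔP_B = 46.54 − 38.72 = 7.82.
Midpoints: Q̄_A = 3868.5, P̄_B = 42.63.
ε = (ΔQ_A/Q̄_A)/(ΔP_B/P̄_B) = (621/3868.5)/(7.82/42.63) ≈ 0.88.
ε > 0: ski lift tickets and ski rentals are substitutes.

0.88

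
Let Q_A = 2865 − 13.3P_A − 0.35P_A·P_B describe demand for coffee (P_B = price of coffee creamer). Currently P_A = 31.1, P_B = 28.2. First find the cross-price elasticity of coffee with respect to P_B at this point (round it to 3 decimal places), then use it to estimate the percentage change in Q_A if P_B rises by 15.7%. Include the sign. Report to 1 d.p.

-2.2%

At P_A = 31.1, P_B = 28.2: Q_A = 2144.413.
∂Q_A/∂P_B = -0.35P_A = -10.8850.
ε = (∂Q_A/∂P_B)(P_B/Q_A) = -10.8850 × 28.2/2144.413 ≈ -0.143.
%ΔQ_A ≈ ε × %ΔP_B = -0.143 × (15.7%) = -2.2%.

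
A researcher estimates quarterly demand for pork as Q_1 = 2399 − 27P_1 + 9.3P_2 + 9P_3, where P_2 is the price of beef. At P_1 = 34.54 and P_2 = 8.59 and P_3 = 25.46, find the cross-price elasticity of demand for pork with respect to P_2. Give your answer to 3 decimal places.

At P_1 = 34.54 and P_2 = 8.59 and P_3 = 25.46: Q_1 = 1775.447.
∂Q_1/∂P_2 = 9.3.
ε = (∂Q_1/∂P_2)(P_2/Q_1) = 9.3 × (8.59/1775.447) ≈ 0.045.
Since ε > 0, pork and beef are substitutes.

0.045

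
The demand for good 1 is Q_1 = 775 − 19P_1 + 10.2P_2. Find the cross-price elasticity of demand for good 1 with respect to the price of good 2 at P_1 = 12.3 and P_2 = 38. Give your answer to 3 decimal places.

At P_1 = 12.3 and P_2 = 38: Q_1 = 928.9.
∂Q_1/∂P_2 = 10.2.
ε = (∂Q_1/∂P_2)(P_2/Q_1) = 10.2 × (38/928.9) ≈ 0.417.

0.417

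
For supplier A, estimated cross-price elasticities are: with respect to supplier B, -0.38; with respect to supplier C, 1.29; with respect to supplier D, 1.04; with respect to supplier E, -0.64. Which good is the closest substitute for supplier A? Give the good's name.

Substitutes have ε > 0. Among the positive values, 1.29 (supplier C) is largest.

supplier C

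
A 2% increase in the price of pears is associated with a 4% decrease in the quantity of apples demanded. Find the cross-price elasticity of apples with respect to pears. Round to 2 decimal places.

-2.00

ε = (%ΔQ of apples) / (%ΔP of pears) = (-4%) / (2%) ≈ -2.00.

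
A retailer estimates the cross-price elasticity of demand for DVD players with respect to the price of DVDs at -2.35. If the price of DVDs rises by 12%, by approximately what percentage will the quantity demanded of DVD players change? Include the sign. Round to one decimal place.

-28.2%

%ΔQ ≈ ε × %ΔP of DVDs = -2.35 × (12%) = -28.2%.
Demand for DVD players falls by about 28.2%.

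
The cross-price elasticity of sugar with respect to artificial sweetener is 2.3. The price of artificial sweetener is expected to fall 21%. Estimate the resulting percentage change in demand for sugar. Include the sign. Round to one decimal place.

-48.3%

%ΔQ ≈ ε × %ΔP of artificial sweetener = 2.3 × (-21%) = -48.3%.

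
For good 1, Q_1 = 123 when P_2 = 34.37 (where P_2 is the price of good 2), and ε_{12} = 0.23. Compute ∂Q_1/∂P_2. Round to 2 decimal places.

ε = (∂Q_1/∂P_2)·(P_2/Q_1) ⇒ ∂Q_1/∂P_2 = ε·Q_1/P_2 = 0.23 × 123/34.37 ≈ 0.82.

0.82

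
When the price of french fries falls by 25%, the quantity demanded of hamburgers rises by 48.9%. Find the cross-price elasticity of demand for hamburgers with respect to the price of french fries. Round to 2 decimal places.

-1.96

ε = (%ΔQ of hamburgers) / (%ΔP of french fries) = (48.9%) / (-25%) ≈ -1.96.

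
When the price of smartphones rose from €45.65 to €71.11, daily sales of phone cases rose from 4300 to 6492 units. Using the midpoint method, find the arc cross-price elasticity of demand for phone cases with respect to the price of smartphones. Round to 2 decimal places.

ΔQ_A = 6492 − 4300 = 2192; ΔP_B = 71.11 − 45.65 = 25.46.
Midpoints: Q̄_A = 5396.0, P̄_B = 58.38.
ε = (ΔQ_A/Q̄_A)/(ΔP_B/P̄_B) = (2192/5396.0)/(25.46/58.38) ≈ 0.93.
ε > 0: phone cases and smartphones are substitutes.

0.93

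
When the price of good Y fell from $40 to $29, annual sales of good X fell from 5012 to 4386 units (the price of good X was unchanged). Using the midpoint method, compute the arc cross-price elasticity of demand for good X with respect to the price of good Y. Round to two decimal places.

ΔQ_X = 4386 − 5012 = -626; ΔP_Y = 29 − 40 = -11.
Midpoints: Q̄_X = 4699.0, P̄_Y = 34.50.
ε = (ΔQ_X/Q̄_X)/(ΔP_Y/P̄_Y) = (-626/4699.0)/(-11/34.50) ≈ 0.42.
ε > 0: good X and good Y are substitutes.

0.42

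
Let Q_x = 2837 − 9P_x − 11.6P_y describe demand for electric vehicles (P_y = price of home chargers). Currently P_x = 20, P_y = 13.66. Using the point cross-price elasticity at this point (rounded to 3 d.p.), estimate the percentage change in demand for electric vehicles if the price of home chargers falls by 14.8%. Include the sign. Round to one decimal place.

0.9%

At P_x = 20, P_y = 13.66: Q_x = 2498.544.
∂Q_x/∂P_y = -11.6.
ε = (∂Q_x/∂P_y)(P_y/Q_x) = -11.6000 × 13.66/2498.544 ≈ -0.063.
%ΔQ_x ≈ ε × %ΔP_y = -0.063 × (-14.8%) = 0.9%.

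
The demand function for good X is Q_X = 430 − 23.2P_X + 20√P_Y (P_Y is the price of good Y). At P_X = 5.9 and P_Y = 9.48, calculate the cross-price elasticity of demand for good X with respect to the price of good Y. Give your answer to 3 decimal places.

0.087

At P_X = 5.9 and P_Y = 9.48: Q_X = 354.699.
∂Q_X/∂P_Y = 20/(2√P_Y) = 20/(2√9.48) = 3.2478.
ε = (∂Q_X/∂P_Y)(P_Y/Q_X) = 3.2478 × (9.48/354.699) ≈ 0.087.
ε > 0: substitutes.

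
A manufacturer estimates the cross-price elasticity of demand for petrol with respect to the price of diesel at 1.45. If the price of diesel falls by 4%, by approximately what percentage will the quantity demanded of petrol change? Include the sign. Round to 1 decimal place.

-5.8%

%ΔQ ≈ ε × %ΔP of diesel = 1.45 × (-4%) = -5.8%.
Demand for petrol falls by about 5.8%.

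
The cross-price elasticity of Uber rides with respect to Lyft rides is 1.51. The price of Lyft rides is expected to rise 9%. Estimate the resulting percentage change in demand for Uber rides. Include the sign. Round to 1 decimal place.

13.6%

%ΔQ ≈ ε × %ΔP of Lyft rides = 1.51 × (9%) = 13.6%.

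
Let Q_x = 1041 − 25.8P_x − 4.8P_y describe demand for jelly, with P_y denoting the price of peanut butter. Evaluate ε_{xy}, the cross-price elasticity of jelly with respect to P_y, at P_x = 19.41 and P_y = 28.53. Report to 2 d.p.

-0.34

At P_x = 19.41 and P_y = 28.53: Q_x = 403.278.
∂Q_x/∂P_y = -4.8.
ε = (∂Q_x/∂P_y)(P_y/Q_x) = -4.8 × (28.53/403.278) ≈ -0.34.
Since ε < 0, jelly and peanut butter are complements.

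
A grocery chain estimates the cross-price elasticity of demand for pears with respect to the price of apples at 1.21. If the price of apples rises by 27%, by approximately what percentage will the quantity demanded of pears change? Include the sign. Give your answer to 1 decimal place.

%ΔQ ≈ ε × %ΔP of apples = 1.21 × (27%) = 32.7%.
Demand for pears rises by about 32.7%.

32.7%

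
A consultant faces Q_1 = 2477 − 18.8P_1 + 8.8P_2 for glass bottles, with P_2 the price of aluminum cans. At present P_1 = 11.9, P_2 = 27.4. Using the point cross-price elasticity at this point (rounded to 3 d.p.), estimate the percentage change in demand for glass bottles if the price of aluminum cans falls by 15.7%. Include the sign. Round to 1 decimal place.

At P_1 = 11.9, P_2 = 27.4: Q_1 = 2494.4.
∂Q_1/∂P_2 = 8.8.
ε = (∂Q_1/∂P_2)(P_2/Q_1) = 8.8000 × 27.4/2494.4 ≈ 0.097.
%ΔQ_1 ≈ ε × %ΔP_2 = 0.097 × (-15.7%) = -1.5%.

-1.5%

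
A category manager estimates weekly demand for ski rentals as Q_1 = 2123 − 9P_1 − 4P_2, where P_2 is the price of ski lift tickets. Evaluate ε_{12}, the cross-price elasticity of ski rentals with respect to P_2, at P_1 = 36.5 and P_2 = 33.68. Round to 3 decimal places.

-0.081

At P_1 = 36.5 and P_2 = 33.68: Q_1 = 1659.78.
∂Q_1/∂P_2 = -4.
ε = (∂Q_1/∂P_2)(P_2/Q_1) = -4 × (33.68/1659.78) ≈ -0.081.
Since ε < 0, ski rentals and ski lift tickets are complements.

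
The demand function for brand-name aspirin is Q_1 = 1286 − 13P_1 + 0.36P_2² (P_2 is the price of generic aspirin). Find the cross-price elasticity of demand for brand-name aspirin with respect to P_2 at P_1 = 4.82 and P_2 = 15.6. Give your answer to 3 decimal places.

0.134

At P_1 = 4.82 and P_2 = 15.6: Q_1 = 1310.950.
∂Q_1/∂P_2 = 0.72P_2 = 0.72(15.6) = 11.2320.
ε = (∂Q_1/∂P_2)(P_2/Q_1) = 11.2320 × (15.6/1310.950) ≈ 0.134.
ε > 0: substitutes.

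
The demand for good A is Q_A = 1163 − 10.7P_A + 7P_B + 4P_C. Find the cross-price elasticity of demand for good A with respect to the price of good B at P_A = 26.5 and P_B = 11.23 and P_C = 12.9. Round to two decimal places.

0.08

At P_A = 26.5 and P_B = 11.23 and P_C = 12.9: Q_A = 1009.66.
∂Q_A/∂P_B = 7.
ε = (∂Q_A/∂P_B)(P_B/Q_A) = 7 × (11.23/1009.66) ≈ 0.08.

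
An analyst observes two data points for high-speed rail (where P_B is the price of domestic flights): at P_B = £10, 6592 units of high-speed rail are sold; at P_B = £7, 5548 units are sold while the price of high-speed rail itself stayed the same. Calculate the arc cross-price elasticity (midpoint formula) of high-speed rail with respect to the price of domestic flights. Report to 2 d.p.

ΔQ_A = 5548 − 6592 = -1044; ΔP_B = 7 − 10 = -3.
Midpoints: Q̄_A = 6070.0, P̄_B = 8.50.
ε = (ΔQ_A/Q̄_A)/(ΔP_B/P̄_B) = (-1044/6070.0)/(-3/8.50) ≈ 0.49.
ε > 0: high-speed rail and domestic flights are substitutes.

0.49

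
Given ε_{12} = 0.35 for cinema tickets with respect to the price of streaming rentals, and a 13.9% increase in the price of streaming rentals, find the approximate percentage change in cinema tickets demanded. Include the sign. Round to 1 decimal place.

4.9%

%ΔQ ≈ ε × %ΔP of streaming rentals = 0.35 × (13.9%) = 4.9%.
Demand for cinema tickets rises by about 4.9%.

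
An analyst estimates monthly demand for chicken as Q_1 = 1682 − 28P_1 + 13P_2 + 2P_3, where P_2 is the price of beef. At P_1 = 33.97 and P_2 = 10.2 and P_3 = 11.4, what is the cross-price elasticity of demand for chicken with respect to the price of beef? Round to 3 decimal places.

At P_1 = 33.97 and P_2 = 10.2 and P_3 = 11.4: Q_1 = 886.24.
∂Q_1/∂P_2 = 13.
ε = (∂Q_1/∂P_2)(P_2/Q_1) = 13 × (10.2/886.24) ≈ 0.150.

0.150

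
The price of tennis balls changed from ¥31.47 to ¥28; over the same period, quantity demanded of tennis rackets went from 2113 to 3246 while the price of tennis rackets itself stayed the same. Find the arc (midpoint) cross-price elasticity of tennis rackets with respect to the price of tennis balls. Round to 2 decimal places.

-3.62

ΔQ_A = 3246 − 2113 = 1133; ΔP_B = 28 − 31.47 = -3.47.
Midpoints: Q̄_A = 2679.5, P̄_B = 29.73.
ε = (ΔQ_A/Q̄_A)/(ΔP_B/P̄_B) = (1133/2679.5)/(-3.47/29.73) ≈ -3.62.
ε < 0: tennis rackets and tennis balls are complements.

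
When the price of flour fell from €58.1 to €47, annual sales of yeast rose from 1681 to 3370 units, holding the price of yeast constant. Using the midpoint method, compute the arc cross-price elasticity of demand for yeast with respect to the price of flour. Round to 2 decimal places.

-3.17

ΔQ_A = 3370 − 1681 = 1689; ΔP_B = 47 − 58.1 = -11.1.
Midpoints: Q̄_A = 2525.5, P̄_B = 52.55.
ε = (ΔQ_A/Q̄_A)/(ΔP_B/P̄_B) = (1689/2525.5)/(-11.1/52.55) ≈ -3.17.
ε < 0: yeast and flour are complements.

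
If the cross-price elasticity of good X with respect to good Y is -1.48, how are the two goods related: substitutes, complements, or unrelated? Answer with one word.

ε = -1.48 < 0, so a higher price of good Y lowers demand for good X: complements.

complements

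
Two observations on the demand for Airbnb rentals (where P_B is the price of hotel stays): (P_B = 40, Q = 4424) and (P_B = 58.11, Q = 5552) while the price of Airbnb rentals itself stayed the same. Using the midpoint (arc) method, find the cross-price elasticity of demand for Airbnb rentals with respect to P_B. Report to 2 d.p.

ΔQ_A = 5552 − 4424 = 1128; ΔP_B = 58.11 − 40 = 18.11.
Midpoints: Q̄_A = 4988.0, P̄_B = 49.05.
ε = (ΔQ_A/Q̄_A)/(ΔP_B/P̄_B) = (1128/4988.0)/(18.11/49.05) ≈ 0.61.
ε > 0: Airbnb rentals and hotel stays are substitutes.

0.61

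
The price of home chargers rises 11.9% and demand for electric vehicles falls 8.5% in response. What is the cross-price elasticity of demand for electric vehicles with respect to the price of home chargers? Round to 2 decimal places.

ε = (%ΔQ of electric vehicles) / (%ΔP of home chargers) = (-8.5%) / (11.9%) ≈ -0.71.
Negative cross-price elasticity: complements.

-0.71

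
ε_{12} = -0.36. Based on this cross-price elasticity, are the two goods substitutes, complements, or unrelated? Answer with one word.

ε = -0.36 < 0, so a higher price of good 2 lowers demand for good 1: complements.

complements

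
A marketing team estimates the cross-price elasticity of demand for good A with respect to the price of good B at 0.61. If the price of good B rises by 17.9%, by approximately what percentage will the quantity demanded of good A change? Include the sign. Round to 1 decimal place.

%ΔQ ≈ ε × %ΔP of good B = 0.61 × (17.9%) = 10.9%.
Demand for good A rises by about 10.9%.

10.9%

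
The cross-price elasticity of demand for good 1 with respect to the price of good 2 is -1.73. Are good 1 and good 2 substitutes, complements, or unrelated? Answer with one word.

complements

ε = -1.73 < 0, so a higher price of good 2 lowers demand for good 1: complements.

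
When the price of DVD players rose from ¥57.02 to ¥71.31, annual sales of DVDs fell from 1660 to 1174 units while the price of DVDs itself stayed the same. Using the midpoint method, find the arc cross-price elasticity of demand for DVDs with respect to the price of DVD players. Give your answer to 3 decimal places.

ΔQ_A = 1174 − 1660 = -486; ΔP_B = 71.31 − 57.02 = 14.29.
Midpoints: Q̄_A = 1417.0, P̄_B = 64.17.
ε = (ΔQ_A/Q̄_A)/(ΔP_B/P̄_B) = (-486/1417.0)/(14.29/64.17) ≈ -1.540.
ε < 0: DVDs and DVD players are complements.

-1.540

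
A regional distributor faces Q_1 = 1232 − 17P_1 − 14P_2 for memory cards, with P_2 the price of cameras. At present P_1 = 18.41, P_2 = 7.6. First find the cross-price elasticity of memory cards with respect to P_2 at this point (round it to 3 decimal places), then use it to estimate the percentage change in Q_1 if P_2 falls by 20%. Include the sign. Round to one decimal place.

2.6%

At P_1 = 18.41, P_2 = 7.6: Q_1 = 812.63.
∂Q_1/∂P_2 = -14.
ε = (∂Q_1/∂P_2)(P_2/Q_1) = -14.0000 × 7.6/812.63 ≈ -0.131.
%ΔQ_1 ≈ ε × %ΔP_2 = -0.131 × (-20%) = 2.6%.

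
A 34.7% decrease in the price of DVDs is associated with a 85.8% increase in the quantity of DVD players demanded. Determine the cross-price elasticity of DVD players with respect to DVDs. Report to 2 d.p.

-2.47

ε = (%ΔQ of DVD players) / (%ΔP of DVDs) = (85.8%) / (-34.7%) ≈ -2.47.
Negative cross-price elasticity: complements.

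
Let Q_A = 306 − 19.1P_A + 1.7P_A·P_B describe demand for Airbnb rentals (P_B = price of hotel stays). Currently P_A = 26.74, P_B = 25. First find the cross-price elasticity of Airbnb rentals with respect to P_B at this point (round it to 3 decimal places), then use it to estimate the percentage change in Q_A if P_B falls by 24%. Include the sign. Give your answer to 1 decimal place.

At P_A = 26.74, P_B = 25: Q_A = 931.716.
∂Q_A/∂P_B = 1.7P_A = 45.4580.
ε = (∂Q_A/∂P_B)(P_B/Q_A) = 45.4580 × 25/931.716 ≈ 1.220.
%ΔQ_A ≈ ε × %ΔP_B = 1.220 × (-24%) = -29.3%.

-29.3%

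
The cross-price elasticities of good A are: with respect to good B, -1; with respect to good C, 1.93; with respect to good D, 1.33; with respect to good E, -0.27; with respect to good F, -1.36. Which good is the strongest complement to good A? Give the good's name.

good F

Complements have ε < 0. The most negative value is -1.36 (good F).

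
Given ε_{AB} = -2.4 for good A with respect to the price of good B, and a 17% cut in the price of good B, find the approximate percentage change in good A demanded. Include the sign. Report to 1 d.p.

%ΔQ ≈ ε × %ΔP of good B = -2.4 × (-17%) = 40.8%.

40.8%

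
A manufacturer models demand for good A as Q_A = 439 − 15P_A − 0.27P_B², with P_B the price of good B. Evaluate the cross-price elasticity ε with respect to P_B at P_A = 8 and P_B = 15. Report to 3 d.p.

-0.470

At P_A = 8 and P_B = 15: Q_A = 258.25.
∂Q_A/∂P_B = -0.54P_B = -0.54(15) = -8.1000.
ε = (∂Q_A/∂P_B)(P_B/Q_A) = -8.1000 × (15/258.25) ≈ -0.470.
ε < 0: complements.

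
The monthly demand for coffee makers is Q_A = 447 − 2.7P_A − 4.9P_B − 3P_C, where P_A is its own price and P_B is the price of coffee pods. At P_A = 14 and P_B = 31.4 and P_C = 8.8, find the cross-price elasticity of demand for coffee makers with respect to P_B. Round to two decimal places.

-0.67

At P_A = 14 and P_B = 31.4 and P_C = 8.8: Q_A = 228.94.
∂Q_A/∂P_B = -4.9.
ε = (∂Q_A/∂P_B)(P_B/Q_A) = -4.9 × (31.4/228.94) ≈ -0.67.
Since ε < 0, coffee makers and coffee pods are complements.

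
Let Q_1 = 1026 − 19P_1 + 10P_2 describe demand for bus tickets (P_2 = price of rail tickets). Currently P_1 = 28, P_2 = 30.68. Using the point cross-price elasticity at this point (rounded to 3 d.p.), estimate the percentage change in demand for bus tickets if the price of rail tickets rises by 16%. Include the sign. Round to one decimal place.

At P_1 = 28, P_2 = 30.68: Q_1 = 800.8.
∂Q_1/∂P_2 = 10.
ε = (∂Q_1/∂P_2)(P_2/Q_1) = 10.0000 × 30.68/800.8 ≈ 0.383.
%ΔQ_1 ≈ ε × %ΔP_2 = 0.383 × (16%) = 6.1%.

6.1%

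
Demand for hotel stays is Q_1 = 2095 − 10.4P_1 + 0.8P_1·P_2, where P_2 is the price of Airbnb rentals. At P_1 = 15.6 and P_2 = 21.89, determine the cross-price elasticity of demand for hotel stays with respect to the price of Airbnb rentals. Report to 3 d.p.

0.124

At P_1 = 15.6 and P_2 = 21.89: Q_1 = 2205.947.
∂Q_1/∂P_2 = 0.8P_1 = 0.8(15.6) = 12.4800.
ε = (∂Q_1/∂P_2)(P_2/Q_1) = 12.4800 × (21.89/2205.947) ≈ 0.124.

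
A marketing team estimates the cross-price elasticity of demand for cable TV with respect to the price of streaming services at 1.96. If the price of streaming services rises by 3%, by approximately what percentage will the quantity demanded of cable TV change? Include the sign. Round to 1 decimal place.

5.9%

%ΔQ ≈ ε × %ΔP of streaming services = 1.96 × (3%) = 5.9%.
Demand for cable TV rises by about 5.9%.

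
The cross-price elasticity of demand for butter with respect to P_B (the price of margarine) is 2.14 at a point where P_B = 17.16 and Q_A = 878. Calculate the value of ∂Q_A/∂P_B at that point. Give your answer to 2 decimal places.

109.49

ε = (∂Q_A/∂P_B)·(P_B/Q_A) ⇒ ∂Q_A/∂P_B = ε·Q_A/P_B = 2.14 × 878/17.16 ≈ 109.49.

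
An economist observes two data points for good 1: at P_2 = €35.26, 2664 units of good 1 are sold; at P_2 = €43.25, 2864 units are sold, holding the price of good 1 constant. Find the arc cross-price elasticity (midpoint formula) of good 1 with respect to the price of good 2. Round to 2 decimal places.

0.36

ΔQ_1 = 2864 − 2664 = 200; ΔP_2 = 43.25 − 35.26 = 7.99.
Midpoints: Q̄_1 = 2764.0, P̄_2 = 39.25.
ε = (ΔQ_1/Q̄_1)/(ΔP_2/P̄_2) = (200/2764.0)/(7.99/39.25) ≈ 0.36.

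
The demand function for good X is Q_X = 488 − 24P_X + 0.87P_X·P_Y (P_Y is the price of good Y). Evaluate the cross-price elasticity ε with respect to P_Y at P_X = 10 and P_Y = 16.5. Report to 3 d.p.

0.367

At P_X = 10 and P_Y = 16.5: Q_X = 391.55.
∂Q_X/∂P_Y = 0.87P_X = 0.87(10) = 8.7000.
ε = (∂Q_X/∂P_Y)(P_Y/Q_X) = 8.7000 × (16.5/391.55) ≈ 0.367.
ε > 0: substitutes.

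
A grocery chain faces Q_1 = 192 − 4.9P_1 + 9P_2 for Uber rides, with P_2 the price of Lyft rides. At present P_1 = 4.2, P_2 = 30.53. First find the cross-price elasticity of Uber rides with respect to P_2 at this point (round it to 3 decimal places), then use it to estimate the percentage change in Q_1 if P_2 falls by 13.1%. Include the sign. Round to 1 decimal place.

At P_1 = 4.2, P_2 = 30.53: Q_1 = 446.19.
∂Q_1/∂P_2 = 9.
ε = (∂Q_1/∂P_2)(P_2/Q_1) = 9.0000 × 30.53/446.19 ≈ 0.616.
%ΔQ_1 ≈ ε × %ΔP_2 = 0.616 × (-13.1%) = -8.1%.

-8.1%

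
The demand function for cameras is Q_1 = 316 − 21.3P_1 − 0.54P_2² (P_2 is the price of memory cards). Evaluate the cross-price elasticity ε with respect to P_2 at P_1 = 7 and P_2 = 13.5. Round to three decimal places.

At P_1 = 7 and P_2 = 13.5: Q_1 = 68.485.
∂Q_1/∂P_2 = -1.08P_2 = -1.08(13.5) = -14.5800.
ε = (∂Q_1/∂P_2)(P_2/Q_1) = -14.5800 × (13.5/68.485) ≈ -2.874.

-2.874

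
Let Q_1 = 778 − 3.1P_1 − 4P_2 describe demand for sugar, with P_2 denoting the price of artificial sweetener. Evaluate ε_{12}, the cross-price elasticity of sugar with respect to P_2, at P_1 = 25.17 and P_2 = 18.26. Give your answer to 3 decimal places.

-0.117

At P_1 = 25.17 and P_2 = 18.26: Q_1 = 626.933.
∂Q_1/∂P_2 = -4.
ε = (∂Q_1/∂P_2)(P_2/Q_1) = -4 × (18.26/626.933) ≈ -0.117.
Since ε < 0, sugar and artificial sweetener are complements.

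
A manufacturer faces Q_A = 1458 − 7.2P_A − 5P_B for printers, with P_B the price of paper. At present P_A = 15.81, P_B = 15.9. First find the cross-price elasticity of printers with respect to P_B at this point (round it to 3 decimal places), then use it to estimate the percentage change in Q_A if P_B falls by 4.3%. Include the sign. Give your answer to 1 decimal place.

0.3%

At P_A = 15.81, P_B = 15.9: Q_A = 1264.668.
∂Q_A/∂P_B = -5.
ε = (∂Q_A/∂P_B)(P_B/Q_A) = -5.0000 × 15.9/1264.668 ≈ -0.063.
%ΔQ_A ≈ ε × %ΔP_B = -0.063 × (-4.3%) = 0.3%.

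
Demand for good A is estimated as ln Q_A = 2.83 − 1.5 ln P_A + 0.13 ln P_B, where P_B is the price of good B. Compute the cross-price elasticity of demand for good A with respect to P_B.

In a log-linear (constant-elasticity) demand function, the coefficient on ln P_B is the cross-price elasticity.
ε = 0.13. Positive, so good A and good B are substitutes.

0.13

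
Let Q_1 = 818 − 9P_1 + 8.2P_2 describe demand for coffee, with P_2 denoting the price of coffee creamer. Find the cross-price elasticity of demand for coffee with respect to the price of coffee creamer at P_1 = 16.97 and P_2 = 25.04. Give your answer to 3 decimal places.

At P_1 = 16.97 and P_2 = 25.04: Q_1 = 870.598.
∂Q_1/∂P_2 = 8.2.
ε = (∂Q_1/∂P_2)(P_2/Q_1) = 8.2 × (25.04/870.598) ≈ 0.236.
Since ε > 0, coffee and coffee creamer are substitutes.

0.236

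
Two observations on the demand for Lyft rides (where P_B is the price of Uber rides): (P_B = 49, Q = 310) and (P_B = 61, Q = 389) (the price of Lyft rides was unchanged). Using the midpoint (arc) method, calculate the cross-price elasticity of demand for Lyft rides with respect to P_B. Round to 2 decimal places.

ΔQ_A = 389 − 310 = 79; ΔP_B = 61 − 49 = 12.
Midpoints: Q̄_A = 349.5, P̄_B = 55.00.
ε = (ΔQ_A/Q̄_A)/(ΔP_B/P̄_B) = (79/349.5)/(12/55.00) ≈ 1.04.

1.04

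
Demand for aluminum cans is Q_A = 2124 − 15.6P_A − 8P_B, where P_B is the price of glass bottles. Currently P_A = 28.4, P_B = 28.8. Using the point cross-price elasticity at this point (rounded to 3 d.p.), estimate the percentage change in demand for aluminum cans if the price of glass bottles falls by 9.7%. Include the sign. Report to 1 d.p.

At P_A = 28.4, P_B = 28.8: Q_A = 1450.56.
∂Q_A/∂P_B = -8.
ε = (∂Q_A/∂P_B)(P_B/Q_A) = -8.0000 × 28.8/1450.56 ≈ -0.159.
%ΔQ_A ≈ ε × %ΔP_B = -0.159 × (-9.7%) = 1.5%.

1.5%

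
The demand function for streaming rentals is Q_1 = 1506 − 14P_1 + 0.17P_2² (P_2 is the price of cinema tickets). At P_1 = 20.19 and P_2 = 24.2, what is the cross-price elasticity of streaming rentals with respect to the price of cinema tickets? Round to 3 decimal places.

0.151

At P_1 = 20.19 and P_2 = 24.2: Q_1 = 1322.899.
∂Q_1/∂P_2 = 0.34P_2 = 0.34(24.2) = 8.2280.
ε = (∂Q_1/∂P_2)(P_2/Q_1) = 8.2280 × (24.2/1322.899) ≈ 0.151.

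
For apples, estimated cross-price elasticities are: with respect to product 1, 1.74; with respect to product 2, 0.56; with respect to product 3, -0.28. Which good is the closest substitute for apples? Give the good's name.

Substitutes have ε > 0. Among the positive values, 1.74 (product 1) is largest.

product 1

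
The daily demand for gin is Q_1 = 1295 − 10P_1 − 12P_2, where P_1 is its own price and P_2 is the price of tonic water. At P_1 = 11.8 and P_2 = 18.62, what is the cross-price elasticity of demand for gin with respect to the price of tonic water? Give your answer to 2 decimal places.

At P_1 = 11.8 and P_2 = 18.62: Q_1 = 953.56.
∂Q_1/∂P_2 = -12.
ε = (∂Q_1/∂P_2)(P_2/Q_1) = -12 × (18.62/953.56) ≈ -0.23.
Since ε < 0, gin and tonic water are complements.

-0.23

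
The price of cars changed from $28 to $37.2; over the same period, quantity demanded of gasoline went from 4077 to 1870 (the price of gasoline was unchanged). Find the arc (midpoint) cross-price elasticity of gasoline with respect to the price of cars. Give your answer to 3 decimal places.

-2.630

ΔQ_A = 1870 − 4077 = -2207; ΔP_B = 37.2 − 28 = 9.2.
Midpoints: Q̄_A = 2973.5, P̄_B = 32.60.
ε = (ΔQ_A/Q̄_A)/(ΔP_B/P̄_B) = (-2207/2973.5)/(9.2/32.60) ≈ -2.630.
ε < 0: gasoline and cars are complements.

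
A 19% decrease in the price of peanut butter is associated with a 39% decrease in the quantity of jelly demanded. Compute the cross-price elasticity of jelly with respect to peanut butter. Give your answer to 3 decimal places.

2.053

ε = (%ΔQ of jelly) / (%ΔP of peanut butter) = (-39%) / (-19%) ≈ 2.053.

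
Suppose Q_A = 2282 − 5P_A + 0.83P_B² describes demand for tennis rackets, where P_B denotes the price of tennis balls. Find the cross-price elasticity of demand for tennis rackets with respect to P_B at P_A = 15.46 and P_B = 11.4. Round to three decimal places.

At P_A = 15.46 and P_B = 11.4: Q_A = 2312.567.
∂Q_A/∂P_B = 1.66P_B = 1.66(11.4) = 18.9240.
ε = (∂Q_A/∂P_B)(P_B/Q_A) = 18.9240 × (11.4/2312.567) ≈ 0.093.

0.093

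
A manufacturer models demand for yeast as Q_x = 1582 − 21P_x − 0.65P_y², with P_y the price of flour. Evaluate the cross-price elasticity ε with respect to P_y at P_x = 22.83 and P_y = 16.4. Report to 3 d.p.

At P_x = 22.83 and P_y = 16.4: Q_x = 927.746.
∂Q_x/∂P_y = -1.3P_y = -1.3(16.4) = -21.3200.
ε = (∂Q_x/∂P_y)(P_y/Q_x) = -21.3200 × (16.4/927.746) ≈ -0.377.
ε < 0: complements.

-0.377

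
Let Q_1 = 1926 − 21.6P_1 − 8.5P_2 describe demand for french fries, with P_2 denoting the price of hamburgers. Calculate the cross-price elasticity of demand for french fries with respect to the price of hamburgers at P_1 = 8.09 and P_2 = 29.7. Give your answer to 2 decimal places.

At P_1 = 8.09 and P_2 = 29.7: Q_1 = 1498.806.
∂Q_1/∂P_2 = -8.5.
ε = (∂Q_1/∂P_2)(P_2/Q_1) = -8.5 × (29.7/1498.806) ≈ -0.17.

-0.17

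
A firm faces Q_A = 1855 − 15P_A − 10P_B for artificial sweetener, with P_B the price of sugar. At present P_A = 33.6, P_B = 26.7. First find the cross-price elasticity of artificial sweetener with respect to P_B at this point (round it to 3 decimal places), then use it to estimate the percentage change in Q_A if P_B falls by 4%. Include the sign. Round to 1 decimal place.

At P_A = 33.6, P_B = 26.7: Q_A = 1084.
∂Q_A/∂P_B = -10.
ε = (∂Q_A/∂P_B)(P_B/Q_A) = -10.0000 × 26.7/1084 ≈ -0.246.
%ΔQ_A ≈ ε × %ΔP_B = -0.246 × (-4%) = 1.0%.

1.0%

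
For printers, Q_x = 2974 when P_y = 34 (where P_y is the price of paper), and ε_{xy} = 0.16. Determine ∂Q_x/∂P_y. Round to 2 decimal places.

14.00

ε = (∂Q_x/∂P_y)·(P_y/Q_x) ⇒ ∂Q_x/∂P_y = ε·Q_x/P_y = 0.16 × 2974/34 ≈ 14.00.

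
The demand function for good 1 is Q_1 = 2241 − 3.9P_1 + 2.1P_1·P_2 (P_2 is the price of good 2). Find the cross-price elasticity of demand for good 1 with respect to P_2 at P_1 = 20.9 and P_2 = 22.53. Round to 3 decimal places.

0.314

At P_1 = 20.9 and P_2 = 22.53: Q_1 = 3148.332.
∂Q_1/∂P_2 = 2.1P_1 = 2.1(20.9) = 43.8900.
ε = (∂Q_1/∂P_2)(P_2/Q_1) = 43.8900 × (22.53/3148.332) ≈ 0.314.
ε > 0: substitutes.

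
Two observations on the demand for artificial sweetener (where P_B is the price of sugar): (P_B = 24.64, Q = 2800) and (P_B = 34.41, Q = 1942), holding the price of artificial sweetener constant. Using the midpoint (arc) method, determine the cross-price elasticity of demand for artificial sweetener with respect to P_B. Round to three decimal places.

ΔQ_A = 1942 − 2800 = -858; ΔP_B = 34.41 − 24.64 = 9.77.
Midpoints: Q̄_A = 2371.0, P̄_B = 29.52.
ε = (ΔQ_A/Q̄_A)/(ΔP_B/P̄_B) = (-858/2371.0)/(9.77/29.52) ≈ -1.094.
ε < 0: artificial sweetener and sugar are complements.

-1.094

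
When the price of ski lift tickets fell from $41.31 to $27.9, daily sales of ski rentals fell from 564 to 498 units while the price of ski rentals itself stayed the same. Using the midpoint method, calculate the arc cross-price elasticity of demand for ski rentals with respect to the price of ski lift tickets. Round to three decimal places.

0.321

ΔQ_A = 498 − 564 = -66; ΔP_B = 27.9 − 41.31 = -13.41.
Midpoints: Q̄_A = 531.0, P̄_B = 34.61.
ε = (ΔQ_A/Q̄_A)/(ΔP_B/P̄_B) = (-66/531.0)/(-13.41/34.61) ≈ 0.321.
ε > 0: ski rentals and ski lift tickets are substitutes.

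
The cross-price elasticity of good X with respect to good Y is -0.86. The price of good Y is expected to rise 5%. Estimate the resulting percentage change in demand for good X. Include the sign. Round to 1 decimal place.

-4.3%

%ΔQ ≈ ε × %ΔP of good Y = -0.86 × (5%) = -4.3%.
Demand for good X falls by about 4.3%.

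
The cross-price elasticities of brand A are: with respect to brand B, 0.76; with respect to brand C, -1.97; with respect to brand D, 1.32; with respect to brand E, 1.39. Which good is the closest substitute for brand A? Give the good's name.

Substitutes have ε > 0. Among the positive values, 1.39 (brand E) is largest.

brand E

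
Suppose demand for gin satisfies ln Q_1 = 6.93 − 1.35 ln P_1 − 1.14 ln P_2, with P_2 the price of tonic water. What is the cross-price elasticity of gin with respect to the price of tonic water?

In a log-linear (constant-elasticity) demand function, the coefficient on ln P_2 is the cross-price elasticity.
ε = -1.14. Negative, so gin and tonic water are complements.

-1.14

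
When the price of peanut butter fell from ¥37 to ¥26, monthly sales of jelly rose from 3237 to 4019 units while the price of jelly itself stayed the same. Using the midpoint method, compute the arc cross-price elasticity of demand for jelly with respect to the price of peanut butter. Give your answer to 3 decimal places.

ΔQ_A = 4019 − 3237 = 782; ΔP_B = 26 − 37 = -11.
Midpoints: Q̄_A = 3628.0, P̄_B = 31.50.
ε = (ΔQ_A/Q̄_A)/(ΔP_B/P̄_B) = (782/3628.0)/(-11/31.50) ≈ -0.617.
ε < 0: jelly and peanut butter are complements.

-0.617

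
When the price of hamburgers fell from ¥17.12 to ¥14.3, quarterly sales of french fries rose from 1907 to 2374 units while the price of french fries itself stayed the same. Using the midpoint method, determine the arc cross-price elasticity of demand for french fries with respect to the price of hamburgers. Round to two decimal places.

ΔQ_A = 2374 − 1907 = 467; ΔP_B = 14.3 − 17.12 = -2.82.
Midpoints: Q̄_A = 2140.5, P̄_B = 15.71.
ε = (ΔQ_A/Q̄_A)/(ΔP_B/P̄_B) = (467/2140.5)/(-2.82/15.71) ≈ -1.22.

-1.22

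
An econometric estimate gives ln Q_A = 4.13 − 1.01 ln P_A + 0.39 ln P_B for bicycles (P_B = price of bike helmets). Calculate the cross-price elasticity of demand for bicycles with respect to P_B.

0.39

In a log-linear (constant-elasticity) demand function, the coefficient on ln P_B is the cross-price elasticity.
ε = 0.39. Positive, so bicycles and bike helmets are substitutes.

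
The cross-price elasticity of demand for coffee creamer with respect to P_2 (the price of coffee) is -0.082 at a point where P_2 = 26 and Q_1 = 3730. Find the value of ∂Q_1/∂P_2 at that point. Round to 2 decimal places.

-11.76

ε = (∂Q_1/∂P_2)·(P_2/Q_1) ⇒ ∂Q_1/∂P_2 = ε·Q_1/P_2 = -0.082 × 3730/26 ≈ -11.76.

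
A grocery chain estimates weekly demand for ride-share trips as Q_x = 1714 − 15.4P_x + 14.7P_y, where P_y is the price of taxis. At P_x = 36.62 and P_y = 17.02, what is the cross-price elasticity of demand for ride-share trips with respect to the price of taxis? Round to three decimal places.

0.179

At P_x = 36.62 and P_y = 17.02: Q_x = 1400.246.
∂Q_x/∂P_y = 14.7.
ε = (∂Q_x/∂P_y)(P_y/Q_x) = 14.7 × (17.02/1400.246) ≈ 0.179.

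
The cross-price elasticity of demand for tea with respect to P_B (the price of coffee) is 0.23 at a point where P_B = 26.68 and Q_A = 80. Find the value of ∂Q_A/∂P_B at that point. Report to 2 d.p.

0.69

ε = (∂Q_A/∂P_B)·(P_B/Q_A) ⇒ ∂Q_A/∂P_B = ε·Q_A/P_B = 0.23 × 80/26.68 ≈ 0.69.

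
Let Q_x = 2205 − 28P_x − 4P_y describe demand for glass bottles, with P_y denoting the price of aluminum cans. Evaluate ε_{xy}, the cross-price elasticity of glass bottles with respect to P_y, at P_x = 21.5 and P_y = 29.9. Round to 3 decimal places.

At P_x = 21.5 and P_y = 29.9: Q_x = 1483.4.
∂Q_x/∂P_y = -4.
ε = (∂Q_x/∂P_y)(P_y/Q_x) = -4 × (29.9/1483.4) ≈ -0.081.

-0.081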